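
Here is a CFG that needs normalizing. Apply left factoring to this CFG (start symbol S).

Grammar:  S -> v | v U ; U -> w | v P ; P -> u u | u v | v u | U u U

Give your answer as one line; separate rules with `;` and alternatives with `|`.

S -> v S'; U -> w | v P; P -> v u | U u U | u P'; S' -> ε | U; P' -> u | v

S has alternatives sharing prefix 'v': factor to S → v S' with S' → ε | U.
P has alternatives sharing prefix 'u': factor to P → u P' with P' → u | v.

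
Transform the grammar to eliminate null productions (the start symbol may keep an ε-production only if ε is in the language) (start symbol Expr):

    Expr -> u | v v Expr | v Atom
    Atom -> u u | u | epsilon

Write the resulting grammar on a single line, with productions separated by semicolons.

Nullable set = {Atom}.
ε ∉ L(G), so no ε-production is kept.
Expand every rule over subsets of its nullable positions: Expr → v Atom gives v Atom | v.

Expr -> u | v v Expr | v Atom | v; Atom -> u u | u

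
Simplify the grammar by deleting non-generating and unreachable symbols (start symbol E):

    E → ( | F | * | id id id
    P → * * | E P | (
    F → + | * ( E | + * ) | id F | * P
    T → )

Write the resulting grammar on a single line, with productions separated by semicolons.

Generating nonterminals: {E, F, P, T}.
Reachable from E after that: {E, F, P}.
Removed useless symbols: {T} and every production mentioning them.

E → ( | F | * | id id id; P → * * | E P | (; F → + | * ( E | + * ) | id F | * P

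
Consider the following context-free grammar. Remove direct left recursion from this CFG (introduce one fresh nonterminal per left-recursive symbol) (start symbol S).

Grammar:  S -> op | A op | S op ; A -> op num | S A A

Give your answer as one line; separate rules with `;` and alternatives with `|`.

Left recursion appears on S.
For S: α = {op}, β = {op, A op}. Rewrite as S → β S' and S' → α S' | ε.

S -> op S' | A op S'; A -> op num | S A A; S' -> op S' | ε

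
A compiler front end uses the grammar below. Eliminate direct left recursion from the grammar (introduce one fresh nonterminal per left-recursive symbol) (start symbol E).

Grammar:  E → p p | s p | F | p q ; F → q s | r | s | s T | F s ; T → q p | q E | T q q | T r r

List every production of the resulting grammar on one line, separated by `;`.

E → p p | s p | F | p q; F → q s F' | r F' | s F' | s T F'; T → q p T' | q E T'; F' → s F' | ε; T' → q q T' | r r T' | ε

Directly left-recursive nonterminals: F, T.
For F: α = {s}, β = {q s, r, s, s T}. Rewrite as F → β F' and F' → α F' | ε.
For T: α = {q q, r r}, β = {q p, q E}. Rewrite as T → β T' and T' → α T' | ε.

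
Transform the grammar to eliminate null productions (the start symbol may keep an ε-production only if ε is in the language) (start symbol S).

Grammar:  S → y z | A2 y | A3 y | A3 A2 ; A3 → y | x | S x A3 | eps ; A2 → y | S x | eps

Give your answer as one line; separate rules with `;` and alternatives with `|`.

S → y z | A2 y | y | A3 y | A3 A2 | A3 | A2 | eps; A3 → y | x | S x A3 | S x | x A3; A2 → y | S x | x

Nullable set = {A2, A3, S}.
ε ∈ L(G) since S is nullable, so keep S → ε.
For each production, add variants omitting each subset of nullable occurrences: S → A2 y gives A2 y | y. S → A3 A2 gives A3 A2 | A3 | A2. A3 → S x A3 gives S x A3 | S x | x A3. A2 → S x gives S x | x.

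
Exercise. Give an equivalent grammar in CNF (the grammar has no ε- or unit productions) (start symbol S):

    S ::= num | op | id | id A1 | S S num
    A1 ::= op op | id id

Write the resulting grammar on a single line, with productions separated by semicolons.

Introduce a nonterminal for each terminal appearing in a rule of length ≥ 2: X1 → id, X2 → num, X3 → op.
Binarize each right-hand side of length ≥ 3 by chaining fresh nonterminals (Y1, Y2, …): affected rules were S → S S X2.

S ::= num | op | id | X1 A1 | S Y1; A1 ::= X3 X3 | X1 X1; X1 ::= id; X2 ::= num; X3 ::= op; Y1 ::= S X2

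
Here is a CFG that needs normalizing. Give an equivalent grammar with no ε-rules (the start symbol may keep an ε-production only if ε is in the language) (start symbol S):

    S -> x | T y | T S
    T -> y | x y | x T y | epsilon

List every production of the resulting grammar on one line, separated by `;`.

The nullable symbols are {T}.
ε ∉ L(G), so no ε-production is kept.
For each production, add variants omitting each subset of nullable occurrences: S → T y gives T y | y.

S -> x | T y | y | T S; T -> y | x y | x T y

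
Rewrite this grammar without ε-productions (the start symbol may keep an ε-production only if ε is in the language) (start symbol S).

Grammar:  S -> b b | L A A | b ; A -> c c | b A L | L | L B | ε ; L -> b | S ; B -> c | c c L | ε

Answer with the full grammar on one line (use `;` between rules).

Nullable nonterminals: {A, B}.
ε ∉ L(G), so no ε-production is kept.
Add the nullable-subset variants: S → L A A gives L A A | L A | L. A → b A L gives b A L | b L.

S -> b b | L A A | L A | L | b; A -> c c | b A L | b L | L | L B; L -> b | S; B -> c | c c L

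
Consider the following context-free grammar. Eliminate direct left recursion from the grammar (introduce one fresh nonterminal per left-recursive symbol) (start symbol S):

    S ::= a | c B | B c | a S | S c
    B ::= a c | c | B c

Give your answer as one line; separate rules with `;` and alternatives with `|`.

S, B are directly left-recursive.
For S: α = {c}, β = {a, c B, B c, a S}. Rewrite as S → β S' and S' → α S' | ε.
For B: α = {c}, β = {a c, c}. Rewrite as B → β B' and B' → α B' | ε.

S ::= a S' | c B S' | B c S' | a S S'; B ::= a c B' | c B'; S' ::= c S' | ε; B' ::= c B' | ε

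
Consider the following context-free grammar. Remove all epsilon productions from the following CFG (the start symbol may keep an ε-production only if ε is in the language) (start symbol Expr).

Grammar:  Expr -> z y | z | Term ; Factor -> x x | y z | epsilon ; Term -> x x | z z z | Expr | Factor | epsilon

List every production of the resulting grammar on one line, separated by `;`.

Expr -> z y | z | Term | epsilon; Factor -> x x | y z; Term -> x x | z z z | Expr | Factor

Nullable nonterminals: {Expr, Factor, Term}.
ε ∈ L(G) since Expr is nullable, so keep Expr → ε.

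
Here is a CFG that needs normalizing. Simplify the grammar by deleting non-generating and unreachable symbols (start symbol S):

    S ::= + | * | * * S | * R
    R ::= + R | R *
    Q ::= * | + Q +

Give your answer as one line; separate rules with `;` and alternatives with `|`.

S ::= + | * | * * S

Generating nonterminals: {Q, S}.
Reachable from S after that: {S}.
Removed useless symbols: {Q, R} and every production mentioning them.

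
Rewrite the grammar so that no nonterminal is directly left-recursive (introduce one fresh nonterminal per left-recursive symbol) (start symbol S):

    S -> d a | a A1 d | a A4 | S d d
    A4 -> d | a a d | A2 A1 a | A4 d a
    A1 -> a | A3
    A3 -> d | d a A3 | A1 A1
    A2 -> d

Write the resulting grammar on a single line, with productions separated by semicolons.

Directly left-recursive nonterminals: S, A4.
For S: α = {d d}, β = {d a, a A1 d, a A4}. Rewrite as S → β S' and S' → α S' | ε.
For A4: α = {d a}, β = {d, a a d, A2 A1 a}. Rewrite as A4 → β A4' and A4' → α A4' | ε.

S -> d a S' | a A1 d S' | a A4 S'; A4 -> d A4' | a a d A4' | A2 A1 a A4'; A1 -> a | A3; A3 -> d | d a A3 | A1 A1; A2 -> d; S' -> d d S' | eps; A4' -> d a A4' | eps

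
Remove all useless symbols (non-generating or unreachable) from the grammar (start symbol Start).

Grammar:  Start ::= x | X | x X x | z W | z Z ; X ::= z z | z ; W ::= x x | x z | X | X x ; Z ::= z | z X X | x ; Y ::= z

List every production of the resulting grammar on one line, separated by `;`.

Start ::= x | X | x X x | z W | z Z; X ::= z z | z; W ::= x x | x z | X | X x; Z ::= z | z X X | x

Generating nonterminals: {Start, W, X, Y, Z}.
Reachable from Start after that: {Start, W, X, Z}.
Removed useless symbols: {Y} and every production mentioning them.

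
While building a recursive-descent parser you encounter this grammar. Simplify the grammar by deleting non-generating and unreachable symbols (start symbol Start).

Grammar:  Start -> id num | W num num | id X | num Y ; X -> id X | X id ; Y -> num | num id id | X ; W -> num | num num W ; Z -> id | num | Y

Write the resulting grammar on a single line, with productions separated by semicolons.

Start -> id num | W num num | num Y; Y -> num | num id id; W -> num | num num W

Generating nonterminals: {Start, W, Y, Z}.
Reachable from Start after that: {Start, W, Y}.
Removed useless symbols: {X, Z} and every production mentioning them.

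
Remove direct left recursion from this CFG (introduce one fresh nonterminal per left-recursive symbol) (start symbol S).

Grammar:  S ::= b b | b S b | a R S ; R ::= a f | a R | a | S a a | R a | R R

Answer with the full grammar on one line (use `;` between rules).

R is directly left-recursive.
For R: α = {a, R}, β = {a f, a R, a, S a a}. Rewrite as R → β R' and R' → α R' | ε.

S ::= b b | b S b | a R S; R ::= a f R' | a R R' | a R' | S a a R'; R' ::= a R' | R R' | ε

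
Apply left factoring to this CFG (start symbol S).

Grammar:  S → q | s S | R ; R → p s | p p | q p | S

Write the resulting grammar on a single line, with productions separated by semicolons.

R has alternatives sharing prefix 'p': factor to R → p R' with R' → s | p.

S → q | s S | R; R → q p | S | p R'; R' → s | p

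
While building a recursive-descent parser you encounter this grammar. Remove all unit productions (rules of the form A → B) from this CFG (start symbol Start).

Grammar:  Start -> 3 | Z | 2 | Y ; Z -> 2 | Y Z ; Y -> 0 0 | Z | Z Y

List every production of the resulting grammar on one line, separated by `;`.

Unit pairs: Start ⇒* {Y, Z}; Y ⇒* {Z}.
For every A with A ⇒* B via unit rules, add B's non-unit alternatives to A; then delete every rule of the form X → Y.

Start -> 2 | Y Z | 3 | 0 0 | Z Y; Z -> 2 | Y Z; Y -> 2 | Y Z | 0 0 | Z Y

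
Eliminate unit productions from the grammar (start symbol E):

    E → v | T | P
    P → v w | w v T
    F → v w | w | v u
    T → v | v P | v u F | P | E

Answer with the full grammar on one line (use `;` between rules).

Unit pairs: E ⇒* {P, T}; T ⇒* {E, P}.
For every A with A ⇒* B via unit rules, add B's non-unit alternatives to A; then delete every rule of the form X → Y.

E → v | v w | w v T | v P | v u F; P → v w | w v T; F → v w | w | v u; T → v | v w | w v T | v P | v u F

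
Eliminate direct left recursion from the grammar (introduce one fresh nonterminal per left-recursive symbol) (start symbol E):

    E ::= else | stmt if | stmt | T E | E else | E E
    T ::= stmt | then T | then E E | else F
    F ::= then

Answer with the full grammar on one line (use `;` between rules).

Left recursion appears on E.
For E: α = {else, E}, β = {else, stmt if, stmt, T E}. Rewrite as E → β E' and E' → α E' | ε.

E ::= else E' | stmt if E' | stmt E' | T E E'; T ::= stmt | then T | then E E | else F; F ::= then; E' ::= else E' | E E' | ε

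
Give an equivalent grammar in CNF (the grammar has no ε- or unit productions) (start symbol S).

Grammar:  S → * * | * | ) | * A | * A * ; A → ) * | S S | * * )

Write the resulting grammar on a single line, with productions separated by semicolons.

S → X1 X1 | * | ) | X1 A | X1 Y1; A → X2 X1 | S S | X1 Y2; X1 → *; X2 → ); Y1 → A X1; Y2 → X1 X2

Introduce a nonterminal for each terminal appearing in a rule of length ≥ 2: X1 → *, X2 → ).
Binarize each right-hand side of length ≥ 3 by chaining fresh nonterminals (Y1, Y2, …): affected rules were S → X1 A X1; A → X1 X1 X2.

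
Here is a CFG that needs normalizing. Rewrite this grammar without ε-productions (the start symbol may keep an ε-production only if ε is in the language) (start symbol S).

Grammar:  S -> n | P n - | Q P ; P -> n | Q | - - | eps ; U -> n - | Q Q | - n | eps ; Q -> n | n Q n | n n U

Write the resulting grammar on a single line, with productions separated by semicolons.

S -> n | P n - | n - | Q P | Q; P -> n | Q | - -; U -> n - | Q Q | - n; Q -> n | n Q n | n n U | n n

Nullable nonterminals: {P, U}.
ε ∉ L(G), so no ε-production is kept.
Expand every rule over subsets of its nullable positions: S → P n - gives P n - | n -. S → Q P gives Q P | Q. Q → n n U gives n n U | n n.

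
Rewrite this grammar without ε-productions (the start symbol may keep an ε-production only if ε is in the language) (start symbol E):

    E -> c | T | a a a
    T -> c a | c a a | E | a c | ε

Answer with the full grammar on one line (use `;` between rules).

E -> c | T | a a a | ε; T -> c a | c a a | E | a c

The nullable symbols are {E, T}.
ε ∈ L(G) since E is nullable, so keep E → ε.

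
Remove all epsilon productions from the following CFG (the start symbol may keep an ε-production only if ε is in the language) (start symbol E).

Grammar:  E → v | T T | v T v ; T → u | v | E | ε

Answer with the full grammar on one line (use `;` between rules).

The nullable symbols are {E, T}.
ε ∈ L(G) since E is nullable, so keep E → ε.
Expand every rule over subsets of its nullable positions: E → T T gives T T | T. E → v T v gives v T v | v v.

E → v | T T | T | v T v | v v | ε; T → u | v | E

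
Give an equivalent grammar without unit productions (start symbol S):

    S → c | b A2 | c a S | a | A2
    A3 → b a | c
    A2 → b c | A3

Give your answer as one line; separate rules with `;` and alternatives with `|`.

Unit pairs: A2 ⇒* {A3}; S ⇒* {A2, A3}.
For each unit pair (A, B), copy every non-unit production of B to A, then drop all unit productions.

S → b c | c | b A2 | c a S | a | b a; A3 → b a | c; A2 → b c | b a | c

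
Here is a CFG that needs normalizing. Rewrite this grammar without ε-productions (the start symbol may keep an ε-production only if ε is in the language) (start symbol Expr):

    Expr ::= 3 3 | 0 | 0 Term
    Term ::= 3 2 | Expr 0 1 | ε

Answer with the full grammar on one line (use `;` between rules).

Nullable nonterminals: {Term}.
ε ∉ L(G), so no ε-production is kept.

Expr ::= 3 3 | 0 | 0 Term; Term ::= 3 2 | Expr 0 1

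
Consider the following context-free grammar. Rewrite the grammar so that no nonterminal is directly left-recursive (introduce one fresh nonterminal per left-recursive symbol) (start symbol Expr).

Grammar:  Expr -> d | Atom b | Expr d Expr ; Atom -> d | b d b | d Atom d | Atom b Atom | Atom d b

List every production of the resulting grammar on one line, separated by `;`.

Expr -> d Expr1 | Atom b Expr1; Atom -> d Atom1 | b d b Atom1 | d Atom d Atom1; Expr1 -> d Expr Expr1 | eps; Atom1 -> b Atom Atom1 | d b Atom1 | eps

Expr, Atom are directly left-recursive.
For Expr: α = {d Expr}, β = {d, Atom b}. Rewrite as Expr → β Expr1 and Expr1 → α Expr1 | ε.
For Atom: α = {b Atom, d b}, β = {d, b d b, d Atom d}. Rewrite as Atom → β Atom1 and Atom1 → α Atom1 | ε.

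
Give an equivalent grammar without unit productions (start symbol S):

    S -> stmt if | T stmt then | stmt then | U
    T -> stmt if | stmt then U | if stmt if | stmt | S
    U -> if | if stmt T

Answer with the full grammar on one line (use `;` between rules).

Unit pairs: S ⇒* {U}; T ⇒* {S, U}.
Replace each nonterminal's rules with the union of the non-unit rules of every nonterminal it unit-derives.

S -> if | if stmt T | stmt if | T stmt then | stmt then; T -> if | if stmt T | stmt if | T stmt then | stmt then | stmt then U | if stmt if | stmt; U -> if | if stmt T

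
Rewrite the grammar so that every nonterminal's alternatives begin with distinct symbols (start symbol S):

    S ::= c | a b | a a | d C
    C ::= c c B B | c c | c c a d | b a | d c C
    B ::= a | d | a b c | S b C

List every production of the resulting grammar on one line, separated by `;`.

S ::= c | d C | a S'; C ::= b a | d c C | c c C'; B ::= d | S b C | a B'; S' ::= b | a; C' ::= B B | ε | a d; B' ::= ε | b c

S has alternatives sharing prefix 'a': factor to S → a S' with S' → b | a.
C has alternatives sharing prefix 'c c': factor to C → c c C' with C' → B B | ε | a d.
B has alternatives sharing prefix 'a': factor to B → a B' with B' → ε | b c.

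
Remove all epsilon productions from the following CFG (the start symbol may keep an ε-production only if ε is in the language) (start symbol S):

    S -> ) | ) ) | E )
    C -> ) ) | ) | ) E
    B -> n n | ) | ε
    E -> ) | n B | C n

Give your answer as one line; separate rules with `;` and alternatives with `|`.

Nullable set = {B}.
ε ∉ L(G), so no ε-production is kept.
Add the nullable-subset variants: E → n B gives n B | n.

S -> ) | ) ) | E ); C -> ) ) | ) | ) E; B -> n n | ); E -> ) | n B | n | C n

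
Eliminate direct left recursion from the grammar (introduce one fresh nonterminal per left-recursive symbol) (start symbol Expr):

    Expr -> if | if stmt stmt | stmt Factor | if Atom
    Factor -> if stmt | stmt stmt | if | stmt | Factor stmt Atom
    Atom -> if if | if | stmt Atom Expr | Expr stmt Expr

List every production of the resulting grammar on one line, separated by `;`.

Expr -> if | if stmt stmt | stmt Factor | if Atom; Factor -> if stmt Factor1 | stmt stmt Factor1 | if Factor1 | stmt Factor1; Atom -> if if | if | stmt Atom Expr | Expr stmt Expr; Factor1 -> stmt Atom Factor1 | epsilon

Directly left-recursive nonterminal: Factor.
For Factor: α = {stmt Atom}, β = {if stmt, stmt stmt, if, stmt}. Rewrite as Factor → β Factor1 and Factor1 → α Factor1 | ε.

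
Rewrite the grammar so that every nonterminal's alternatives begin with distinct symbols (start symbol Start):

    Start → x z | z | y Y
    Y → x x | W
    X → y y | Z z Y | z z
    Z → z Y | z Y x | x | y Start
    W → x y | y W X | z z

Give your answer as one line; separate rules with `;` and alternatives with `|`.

Start → x z | z | y Y; Y → x x | W; X → y y | Z z Y | z z; Z → x | y Start | z Y Z1; W → x y | y W X | z z; Z1 → ε | x

Z has alternatives sharing prefix 'z Y': factor to Z → z Y Z1 with Z1 → ε | x.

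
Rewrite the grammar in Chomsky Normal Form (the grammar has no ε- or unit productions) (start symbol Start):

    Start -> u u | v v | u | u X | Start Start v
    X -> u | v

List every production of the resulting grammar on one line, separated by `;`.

Start -> X1 X1 | X2 X2 | u | X1 X | Start Y1; X -> u | v; X1 -> u; X2 -> v; Y1 -> Start X2

Introduce a nonterminal for each terminal appearing in a rule of length ≥ 2: X1 → u, X2 → v.
Binarize each right-hand side of length ≥ 3 by chaining fresh nonterminals (Y1, Y2, …): affected rules were Start → Start Start X2.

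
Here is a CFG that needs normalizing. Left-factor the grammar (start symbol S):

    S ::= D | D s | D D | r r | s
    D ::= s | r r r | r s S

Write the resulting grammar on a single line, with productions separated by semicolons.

S ::= r r | s | D S'; D ::= s | r D'; S' ::= ε | s | D; D' ::= r r | s S

S has alternatives sharing prefix 'D': factor to S → D S' with S' → ε | s | D.
D has alternatives sharing prefix 'r': factor to D → r D' with D' → r r | s S.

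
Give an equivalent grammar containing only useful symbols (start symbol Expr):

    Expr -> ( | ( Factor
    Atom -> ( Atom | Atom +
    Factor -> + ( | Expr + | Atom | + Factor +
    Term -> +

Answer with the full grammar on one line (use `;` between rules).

Expr -> ( | ( Factor; Factor -> + ( | Expr + | + Factor +

Generating nonterminals: {Expr, Factor, Term}.
Reachable from Expr after that: {Expr, Factor}.
Removed useless symbols: {Atom, Term} and every production mentioning them.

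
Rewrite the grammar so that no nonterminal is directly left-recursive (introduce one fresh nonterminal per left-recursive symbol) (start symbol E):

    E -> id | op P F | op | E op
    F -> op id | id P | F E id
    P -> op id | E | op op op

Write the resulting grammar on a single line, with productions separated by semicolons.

E, F are directly left-recursive.
For E: α = {op}, β = {id, op P F, op}. Rewrite as E → β E' and E' → α E' | ε.
For F: α = {E id}, β = {op id, id P}. Rewrite as F → β F' and F' → α F' | ε.

E -> id E' | op P F E' | op E'; F -> op id F' | id P F'; P -> op id | E | op op op; E' -> op E' | eps; F' -> E id F' | eps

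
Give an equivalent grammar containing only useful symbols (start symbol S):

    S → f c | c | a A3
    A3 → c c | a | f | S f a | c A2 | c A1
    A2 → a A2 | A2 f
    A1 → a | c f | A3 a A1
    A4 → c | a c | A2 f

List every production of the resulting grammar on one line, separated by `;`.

Generating nonterminals: {A1, A3, A4, S}.
Reachable from S after that: {A1, A3, S}.
Removed useless symbols: {A2, A4} and every production mentioning them.

S → f c | c | a A3; A3 → c c | a | f | S f a | c A1; A1 → a | c f | A3 a A1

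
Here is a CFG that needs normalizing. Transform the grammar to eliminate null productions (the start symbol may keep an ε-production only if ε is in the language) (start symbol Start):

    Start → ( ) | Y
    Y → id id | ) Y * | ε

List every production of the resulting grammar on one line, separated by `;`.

Nullable set = {Start, Y}.
ε ∈ L(G) since Start is nullable, so keep Start → ε.
Expand every rule over subsets of its nullable positions: Y → ) Y * gives ) Y * | ) *.

Start → ( ) | Y | ε; Y → id id | ) Y * | ) *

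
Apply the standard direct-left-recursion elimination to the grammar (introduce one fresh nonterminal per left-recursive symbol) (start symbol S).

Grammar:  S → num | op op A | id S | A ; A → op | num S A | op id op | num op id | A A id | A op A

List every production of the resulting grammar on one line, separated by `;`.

Left recursion appears on A.
For A: α = {A id, op A}, β = {op, num S A, op id op, num op id}. Rewrite as A → β A' and A' → α A' | ε.

S → num | op op A | id S | A; A → op A' | num S A A' | op id op A' | num op id A'; A' → A id A' | op A A' | ε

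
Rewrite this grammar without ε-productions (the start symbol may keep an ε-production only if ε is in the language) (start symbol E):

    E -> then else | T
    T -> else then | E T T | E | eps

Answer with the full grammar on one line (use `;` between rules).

E -> then else | T | ε; T -> else then | E T T | E T | E | T T

Nullable nonterminals: {E, T}.
ε ∈ L(G) since E is nullable, so keep E → ε.
For each production, add variants omitting each subset of nullable occurrences: T → E T T gives E T T | E T | E | T T.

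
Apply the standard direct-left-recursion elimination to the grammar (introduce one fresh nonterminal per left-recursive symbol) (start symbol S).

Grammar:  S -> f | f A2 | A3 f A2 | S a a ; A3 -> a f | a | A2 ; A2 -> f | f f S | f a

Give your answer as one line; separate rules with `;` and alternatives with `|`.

S -> f S' | f A2 S' | A3 f A2 S'; A3 -> a f | a | A2; A2 -> f | f f S | f a; S' -> a a S' | eps

Directly left-recursive nonterminal: S.
For S: α = {a a}, β = {f, f A2, A3 f A2}. Rewrite as S → β S' and S' → α S' | ε.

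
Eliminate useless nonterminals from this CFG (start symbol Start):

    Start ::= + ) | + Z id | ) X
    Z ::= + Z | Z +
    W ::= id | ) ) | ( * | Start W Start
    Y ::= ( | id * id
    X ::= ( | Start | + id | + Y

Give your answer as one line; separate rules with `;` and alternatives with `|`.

Generating nonterminals: {Start, W, X, Y}.
Reachable from Start after that: {Start, X, Y}.
Removed useless symbols: {W, Z} and every production mentioning them.

Start ::= + ) | ) X; Y ::= ( | id * id; X ::= ( | Start | + id | + Y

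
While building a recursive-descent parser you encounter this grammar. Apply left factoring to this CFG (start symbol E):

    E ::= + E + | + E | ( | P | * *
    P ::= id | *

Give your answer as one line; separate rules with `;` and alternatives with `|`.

E has alternatives sharing prefix '+ E': factor to E → + E E' with E' → + | ε.

E ::= ( | P | * * | + E E'; P ::= id | *; E' ::= + | ε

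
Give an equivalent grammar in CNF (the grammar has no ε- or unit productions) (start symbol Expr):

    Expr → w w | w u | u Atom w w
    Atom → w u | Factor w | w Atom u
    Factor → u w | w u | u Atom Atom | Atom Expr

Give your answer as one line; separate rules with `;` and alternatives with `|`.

Introduce a nonterminal for each terminal appearing in a rule of length ≥ 2: X1 → w, X2 → u.
Binarize each right-hand side of length ≥ 3 by chaining fresh nonterminals (Y1, Y2, …): affected rules were Expr → X2 Atom X1 X1; Atom → X1 Atom X2; Factor → X2 Atom Atom.

Expr → X1 X1 | X1 X2 | X2 Y1; Atom → X1 X2 | Factor X1 | X1 Y3; Factor → X2 X1 | X1 X2 | X2 Y4 | Atom Expr; X1 → w; X2 → u; Y1 → Atom Y2; Y2 → X1 X1; Y3 → Atom X2; Y4 → Atom Atom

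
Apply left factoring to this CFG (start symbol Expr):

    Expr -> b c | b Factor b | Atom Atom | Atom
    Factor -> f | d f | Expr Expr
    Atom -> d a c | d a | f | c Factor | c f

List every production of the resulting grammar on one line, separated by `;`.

Expr has alternatives sharing prefix 'b': factor to Expr → b Expr1 with Expr1 → c | Factor b.
Expr has alternatives sharing prefix 'Atom': factor to Expr → Atom Expr2 with Expr2 → Atom | ε.
Atom has alternatives sharing prefix 'd a': factor to Atom → d a Atom1 with Atom1 → c | ε.
Atom has alternatives sharing prefix 'c': factor to Atom → c Atom2 with Atom2 → Factor | f.

Expr -> b Expr1 | Atom Expr2; Factor -> f | d f | Expr Expr; Atom -> f | d a Atom1 | c Atom2; Expr1 -> c | Factor b; Expr2 -> Atom | ε; Atom1 -> c | ε; Atom2 -> Factor | f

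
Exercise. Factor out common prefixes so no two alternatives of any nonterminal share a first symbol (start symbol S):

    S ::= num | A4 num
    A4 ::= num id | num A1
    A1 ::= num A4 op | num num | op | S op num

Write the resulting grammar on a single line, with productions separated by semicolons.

S ::= num | A4 num; A4 ::= num A4'; A1 ::= op | S op num | num A1'; A4' ::= id | A1; A1' ::= A4 op | num

A4 has alternatives sharing prefix 'num': factor to A4 → num A4' with A4' → id | A1.
A1 has alternatives sharing prefix 'num': factor to A1 → num A1' with A1' → A4 op | num.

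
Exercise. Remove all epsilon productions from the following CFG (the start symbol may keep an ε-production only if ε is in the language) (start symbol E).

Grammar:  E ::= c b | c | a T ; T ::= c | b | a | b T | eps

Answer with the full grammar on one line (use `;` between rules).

E ::= c b | c | a T | a; T ::= c | b | a | b T

Nullable set = {T}.
ε ∉ L(G), so no ε-production is kept.
For each production, add variants omitting each subset of nullable occurrences: E → a T gives a T | a.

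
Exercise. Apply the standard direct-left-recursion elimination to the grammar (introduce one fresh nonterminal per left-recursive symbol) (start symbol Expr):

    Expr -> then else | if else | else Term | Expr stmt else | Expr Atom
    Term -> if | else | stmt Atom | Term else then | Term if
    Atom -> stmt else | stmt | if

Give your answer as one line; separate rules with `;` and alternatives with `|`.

Expr -> then else Expr1 | if else Expr1 | else Term Expr1; Term -> if Term1 | else Term1 | stmt Atom Term1; Atom -> stmt else | stmt | if; Expr1 -> stmt else Expr1 | Atom Expr1 | eps; Term1 -> else then Term1 | if Term1 | eps

Left recursion appears on Expr, Term.
For Expr: α = {stmt else, Atom}, β = {then else, if else, else Term}. Rewrite as Expr → β Expr1 and Expr1 → α Expr1 | ε.
For Term: α = {else then, if}, β = {if, else, stmt Atom}. Rewrite as Term → β Term1 and Term1 → α Term1 | ε.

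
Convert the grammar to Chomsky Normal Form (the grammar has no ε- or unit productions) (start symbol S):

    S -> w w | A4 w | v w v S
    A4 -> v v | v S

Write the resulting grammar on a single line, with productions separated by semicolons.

Introduce a nonterminal for each terminal appearing in a rule of length ≥ 2: X1 → w, X2 → v.
Binarize each right-hand side of length ≥ 3 by chaining fresh nonterminals (Y1, Y2, …): affected rules were S → X2 X1 X2 S.

S -> X1 X1 | A4 X1 | X2 Y1; A4 -> X2 X2 | X2 S; X1 -> w; X2 -> v; Y1 -> X1 Y2; Y2 -> X2 S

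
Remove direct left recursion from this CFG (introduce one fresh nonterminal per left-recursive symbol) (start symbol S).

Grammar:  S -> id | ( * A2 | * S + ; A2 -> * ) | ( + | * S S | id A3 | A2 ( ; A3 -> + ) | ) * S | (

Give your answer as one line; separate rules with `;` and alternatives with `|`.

Directly left-recursive nonterminal: A2.
For A2: α = {(}, β = {* ), ( +, * S S, id A3}. Rewrite as A2 → β A2' and A2' → α A2' | ε.

S -> id | ( * A2 | * S +; A2 -> * ) A2' | ( + A2' | * S S A2' | id A3 A2'; A3 -> + ) | ) * S | (; A2' -> ( A2' | ε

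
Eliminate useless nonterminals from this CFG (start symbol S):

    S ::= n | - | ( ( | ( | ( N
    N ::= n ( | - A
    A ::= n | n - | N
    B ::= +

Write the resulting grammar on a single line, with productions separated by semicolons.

Generating nonterminals: {A, B, N, S}.
Reachable from S after that: {A, N, S}.
Removed useless symbols: {B} and every production mentioning them.

S ::= n | - | ( ( | ( | ( N; N ::= n ( | - A; A ::= n | n - | N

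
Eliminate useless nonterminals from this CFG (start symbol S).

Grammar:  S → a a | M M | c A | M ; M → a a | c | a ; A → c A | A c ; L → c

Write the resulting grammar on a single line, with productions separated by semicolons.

S → a a | M M | M; M → a a | c | a

Generating nonterminals: {L, M, S}.
Reachable from S after that: {M, S}.
Removed useless symbols: {A, L} and every production mentioning them.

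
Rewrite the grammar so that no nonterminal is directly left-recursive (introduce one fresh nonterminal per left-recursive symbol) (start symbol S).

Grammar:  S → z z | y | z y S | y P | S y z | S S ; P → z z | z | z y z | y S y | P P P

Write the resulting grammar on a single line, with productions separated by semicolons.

Left recursion appears on S, P.
For S: α = {y z, S}, β = {z z, y, z y S, y P}. Rewrite as S → β S' and S' → α S' | ε.
For P: α = {P P}, β = {z z, z, z y z, y S y}. Rewrite as P → β P' and P' → α P' | ε.

S → z z S' | y S' | z y S S' | y P S'; P → z z P' | z P' | z y z P' | y S y P'; S' → y z S' | S S' | eps; P' → P P P' | eps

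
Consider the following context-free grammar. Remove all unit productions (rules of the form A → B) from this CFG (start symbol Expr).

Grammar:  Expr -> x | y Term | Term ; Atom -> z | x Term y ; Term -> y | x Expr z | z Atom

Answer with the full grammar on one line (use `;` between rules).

Unit pairs: Expr ⇒* {Term}.
For every A with A ⇒* B via unit rules, add B's non-unit alternatives to A; then delete every rule of the form X → Y.

Expr -> y | x Expr z | z Atom | x | y Term; Atom -> z | x Term y; Term -> y | x Expr z | z Atom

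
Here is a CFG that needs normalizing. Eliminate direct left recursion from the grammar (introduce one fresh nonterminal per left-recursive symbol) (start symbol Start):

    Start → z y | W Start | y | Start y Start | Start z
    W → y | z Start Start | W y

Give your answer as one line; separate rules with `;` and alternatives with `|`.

Start → z y Start1 | W Start Start1 | y Start1; W → y W1 | z Start Start W1; Start1 → y Start Start1 | z Start1 | ε; W1 → y W1 | ε

Directly left-recursive nonterminals: Start, W.
For Start: α = {y Start, z}, β = {z y, W Start, y}. Rewrite as Start → β Start1 and Start1 → α Start1 | ε.
For W: α = {y}, β = {y, z Start Start}. Rewrite as W → β W1 and W1 → α W1 | ε.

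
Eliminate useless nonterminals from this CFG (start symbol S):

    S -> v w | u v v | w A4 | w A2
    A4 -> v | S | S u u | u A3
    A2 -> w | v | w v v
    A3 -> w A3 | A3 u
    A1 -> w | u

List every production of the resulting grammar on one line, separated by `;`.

Generating nonterminals: {A1, A2, A4, S}.
Reachable from S after that: {A2, A4, S}.
Removed useless symbols: {A1, A3} and every production mentioning them.

S -> v w | u v v | w A4 | w A2; A4 -> v | S | S u u; A2 -> w | v | w v v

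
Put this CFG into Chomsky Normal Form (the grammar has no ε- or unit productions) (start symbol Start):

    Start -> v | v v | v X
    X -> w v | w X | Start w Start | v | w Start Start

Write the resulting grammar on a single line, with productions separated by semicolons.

Introduce a nonterminal for each terminal appearing in a rule of length ≥ 2: X1 → v, X2 → w.
Binarize each right-hand side of length ≥ 3 by chaining fresh nonterminals (Y1, Y2, …): affected rules were X → Start X2 Start; X → X2 Start Start.

Start -> v | X1 X1 | X1 X; X -> X2 X1 | X2 X | Start Y1 | v | X2 Y2; X1 -> v; X2 -> w; Y1 -> X2 Start; Y2 -> Start Start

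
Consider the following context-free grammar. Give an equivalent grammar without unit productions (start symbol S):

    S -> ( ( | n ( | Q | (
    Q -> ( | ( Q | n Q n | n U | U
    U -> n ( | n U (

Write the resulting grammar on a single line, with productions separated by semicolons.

Unit pairs: Q ⇒* {U}; S ⇒* {Q, U}.
For every A with A ⇒* B via unit rules, add B's non-unit alternatives to A; then delete every rule of the form X → Y.

S -> n ( | n U ( | ( ( | ( | ( Q | n Q n | n U; Q -> n ( | n U ( | ( | ( Q | n Q n | n U; U -> n ( | n U (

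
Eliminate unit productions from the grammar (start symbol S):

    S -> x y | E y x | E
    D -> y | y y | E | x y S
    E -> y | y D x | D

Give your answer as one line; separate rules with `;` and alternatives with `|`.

Unit pairs: D ⇒* {E}; E ⇒* {D}; S ⇒* {D, E}.
For each unit pair (A, B), copy every non-unit production of B to A, then drop all unit productions.

S -> y | y D x | y y | x y S | x y | E y x; D -> y | y D x | y y | x y S; E -> y | y D x | y y | x y S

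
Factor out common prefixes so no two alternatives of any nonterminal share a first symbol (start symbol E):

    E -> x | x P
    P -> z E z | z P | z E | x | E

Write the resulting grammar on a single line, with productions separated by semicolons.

E -> x E'; P -> x | E | z P'; E' -> ε | P; P' -> P | E P''; P'' -> z | ε

E has alternatives sharing prefix 'x': factor to E → x E' with E' → ε | P.
P has alternatives sharing prefix 'z': factor to P → z P' with P' → E z | P | E.
P' has alternatives sharing prefix 'E': factor to P' → E P'' with P'' → z | ε.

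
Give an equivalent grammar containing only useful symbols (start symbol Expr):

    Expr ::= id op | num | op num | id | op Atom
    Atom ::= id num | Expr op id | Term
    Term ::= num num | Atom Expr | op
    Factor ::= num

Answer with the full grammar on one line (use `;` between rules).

Expr ::= id op | num | op num | id | op Atom; Atom ::= id num | Expr op id | Term; Term ::= num num | Atom Expr | op

Generating nonterminals: {Atom, Expr, Factor, Term}.
Reachable from Expr after that: {Atom, Expr, Term}.
Removed useless symbols: {Factor} and every production mentioning them.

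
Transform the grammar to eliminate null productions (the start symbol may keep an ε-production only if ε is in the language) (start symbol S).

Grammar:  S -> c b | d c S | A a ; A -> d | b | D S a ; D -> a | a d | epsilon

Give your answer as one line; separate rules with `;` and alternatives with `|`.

S -> c b | d c S | A a; A -> d | b | D S a | S a; D -> a | a d

The nullable symbols are {D}.
ε ∉ L(G), so no ε-production is kept.
For each production, add variants omitting each subset of nullable occurrences: A → D S a gives D S a | S a.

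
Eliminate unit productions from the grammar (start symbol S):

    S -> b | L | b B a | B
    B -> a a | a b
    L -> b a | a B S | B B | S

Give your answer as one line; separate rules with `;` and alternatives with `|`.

Unit pairs: L ⇒* {B, S}; S ⇒* {B, L}.
For each unit pair (A, B), copy every non-unit production of B to A, then drop all unit productions.

S -> b a | a B S | B B | a a | a b | b | b B a; B -> a a | a b; L -> b a | a B S | B B | a a | a b | b | b B a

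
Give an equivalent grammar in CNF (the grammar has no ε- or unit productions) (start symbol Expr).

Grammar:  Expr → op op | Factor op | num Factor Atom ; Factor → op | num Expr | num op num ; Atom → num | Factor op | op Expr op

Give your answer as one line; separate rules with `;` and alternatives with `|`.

Introduce a nonterminal for each terminal appearing in a rule of length ≥ 2: X1 → op, X2 → num.
Binarize each right-hand side of length ≥ 3 by chaining fresh nonterminals (Y1, Y2, …): affected rules were Expr → X2 Factor Atom; Factor → X2 X1 X2; Atom → X1 Expr X1.

Expr → X1 X1 | Factor X1 | X2 Y1; Factor → op | X2 Expr | X2 Y2; Atom → num | Factor X1 | X1 Y3; X1 → op; X2 → num; Y1 → Factor Atom; Y2 → X1 X2; Y3 → Expr X1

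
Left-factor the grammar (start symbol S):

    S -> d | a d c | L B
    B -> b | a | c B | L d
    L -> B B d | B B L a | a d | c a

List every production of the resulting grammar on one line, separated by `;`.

S -> d | a d c | L B; B -> b | a | c B | L d; L -> a d | c a | B B L'; L' -> d | L a

L has alternatives sharing prefix 'B B': factor to L → B B L' with L' → d | L a.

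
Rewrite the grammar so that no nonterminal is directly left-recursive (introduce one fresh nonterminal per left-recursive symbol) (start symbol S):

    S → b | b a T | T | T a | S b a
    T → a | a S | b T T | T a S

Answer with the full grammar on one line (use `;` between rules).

S, T are directly left-recursive.
For S: α = {b a}, β = {b, b a T, T, T a}. Rewrite as S → β S' and S' → α S' | ε.
For T: α = {a S}, β = {a, a S, b T T}. Rewrite as T → β T' and T' → α T' | ε.

S → b S' | b a T S' | T S' | T a S'; T → a T' | a S T' | b T T T'; S' → b a S' | ε; T' → a S T' | ε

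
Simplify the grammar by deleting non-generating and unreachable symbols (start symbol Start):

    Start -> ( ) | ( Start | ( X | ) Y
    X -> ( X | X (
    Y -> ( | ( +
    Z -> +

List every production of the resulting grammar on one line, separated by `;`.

Start -> ( ) | ( Start | ) Y; Y -> ( | ( +

Generating nonterminals: {Start, Y, Z}.
Reachable from Start after that: {Start, Y}.
Removed useless symbols: {X, Z} and every production mentioning them.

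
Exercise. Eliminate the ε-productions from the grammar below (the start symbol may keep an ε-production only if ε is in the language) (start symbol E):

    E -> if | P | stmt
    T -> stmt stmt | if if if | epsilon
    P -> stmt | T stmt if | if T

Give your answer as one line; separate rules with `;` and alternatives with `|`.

E -> if | P | stmt; T -> stmt stmt | if if if; P -> stmt | T stmt if | stmt if | if T | if

Nullable nonterminals: {T}.
ε ∉ L(G), so no ε-production is kept.
For each production, add variants omitting each subset of nullable occurrences: P → T stmt if gives T stmt if | stmt if. P → if T gives if T | if.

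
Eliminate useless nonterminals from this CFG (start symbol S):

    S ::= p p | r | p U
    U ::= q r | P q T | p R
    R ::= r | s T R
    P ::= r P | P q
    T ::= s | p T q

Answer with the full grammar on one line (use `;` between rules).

Generating nonterminals: {R, S, T, U}.
Reachable from S after that: {R, S, T, U}.
Removed useless symbols: {P} and every production mentioning them.

S ::= p p | r | p U; U ::= q r | p R; R ::= r | s T R; T ::= s | p T q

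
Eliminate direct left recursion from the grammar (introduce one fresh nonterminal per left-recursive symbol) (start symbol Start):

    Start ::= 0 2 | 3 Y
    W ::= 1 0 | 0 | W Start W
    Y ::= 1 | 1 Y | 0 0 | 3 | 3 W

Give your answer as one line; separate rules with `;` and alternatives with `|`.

W is directly left-recursive.
For W: α = {Start W}, β = {1 0, 0}. Rewrite as W → β W1 and W1 → α W1 | ε.

Start ::= 0 2 | 3 Y; W ::= 1 0 W1 | 0 W1; Y ::= 1 | 1 Y | 0 0 | 3 | 3 W; W1 ::= Start W W1 | ε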